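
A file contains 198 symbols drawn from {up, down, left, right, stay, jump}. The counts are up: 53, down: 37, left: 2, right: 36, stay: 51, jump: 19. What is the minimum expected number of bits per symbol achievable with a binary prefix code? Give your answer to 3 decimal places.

2.394 bits/symbol

Probabilities are the counts divided by 198.
Repeatedly combine the two least-probable nodes; the expected code length is the sum of the merged weights.
merge 1/99 + 19/198 → 7/66
merge 7/66 + 2/11 → 19/66
merge 37/198 + 17/66 → 4/9
merge 53/198 + 19/66 → 5/9
merge 4/9 + 5/9 → 1
L = 7/66 + 19/66 + 4/9 + 5/9 + 1 = 79/33 ≈ 2.394 bits/symbol.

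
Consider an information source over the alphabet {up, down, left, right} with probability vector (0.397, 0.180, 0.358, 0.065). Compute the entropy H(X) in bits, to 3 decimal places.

1.761 bits

H = −Σ pᵢ log₂ pᵢ.
−0.397·log₂(0.397) = 0.5291
−0.180·log₂(0.180) = 0.4453
−0.358·log₂(0.358) = 0.5305
−0.065·log₂(0.065) = 0.2563
Sum ≈ 1.7613 → 1.761 bits.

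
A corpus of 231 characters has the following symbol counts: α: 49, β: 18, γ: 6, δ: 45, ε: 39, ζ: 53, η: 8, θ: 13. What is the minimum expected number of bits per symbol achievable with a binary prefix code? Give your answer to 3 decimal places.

Probabilities are the counts divided by 231.
Repeatedly combine the two least-probable nodes; the expected code length is the sum of the merged weights.
merge 2/77 + 8/231 → 2/33
merge 13/231 + 2/33 → 9/77
merge 6/77 + 9/77 → 15/77
merge 13/77 + 15/77 → 4/11
merge 15/77 + 7/33 → 94/231
merge 53/231 + 4/11 → 137/231
merge 94/231 + 137/231 → 1
L = 2/33 + 9/77 + 15/77 + 4/11 + 94/231 + 137/231 + 1 = 632/231 ≈ 2.736 bits/symbol.

2.736 bits/symbol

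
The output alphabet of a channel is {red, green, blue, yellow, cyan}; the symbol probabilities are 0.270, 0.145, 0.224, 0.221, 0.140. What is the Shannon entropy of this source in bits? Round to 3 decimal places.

H = −Σ pᵢ log₂ pᵢ.
−0.270·log₂(0.270) = 0.5100
−0.145·log₂(0.145) = 0.4040
−0.224·log₂(0.224) = 0.4835
−0.221·log₂(0.221) = 0.4813
−0.140·log₂(0.140) = 0.3971
Sum ≈ 2.2759 → 2.276 bits.

2.276 bits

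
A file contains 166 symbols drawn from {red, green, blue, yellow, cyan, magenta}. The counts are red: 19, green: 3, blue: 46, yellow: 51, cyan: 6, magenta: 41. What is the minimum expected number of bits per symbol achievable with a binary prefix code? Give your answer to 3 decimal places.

2.223 bits/symbol

Probabilities are the counts divided by 166.
Repeatedly combine the two least-probable nodes; the expected code length is the sum of the merged weights.
merge 3/166 + 3/83 → 9/166
merge 9/166 + 19/166 → 14/83
merge 14/83 + 41/166 → 69/166
merge 23/83 + 51/166 → 97/166
merge 69/166 + 97/166 → 1
L = 9/166 + 14/83 + 69/166 + 97/166 + 1 = 369/166 ≈ 2.223 bits/symbol.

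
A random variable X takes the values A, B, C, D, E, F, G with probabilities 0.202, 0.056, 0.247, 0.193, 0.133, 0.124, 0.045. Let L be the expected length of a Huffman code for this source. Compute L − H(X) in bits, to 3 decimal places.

Entropy H = −Σ p log₂ p ≈ 2.6172 bits.
Huffman merges: 9/200+7/125→101/1000; 101/1000+31/250→9/40; 133/1000+193/1000→163/500; 101/500+9/40→427/1000; 247/1000+163/500→573/1000; 427/1000+573/1000→1. L = 663/250 ≈ 2.6520.
L − H = 2.6520 − 2.6172 = 0.035 bits.

0.035 bits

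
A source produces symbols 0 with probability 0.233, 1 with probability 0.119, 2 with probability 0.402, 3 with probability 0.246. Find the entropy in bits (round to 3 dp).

1.881 bits

H = −Σ pᵢ log₂ pᵢ.
−0.233·log₂(0.233) = 0.4897
−0.119·log₂(0.119) = 0.3654
−0.402·log₂(0.402) = 0.5285
−0.246·log₂(0.246) = 0.4977
Sum ≈ 1.8814 → 1.881 bits.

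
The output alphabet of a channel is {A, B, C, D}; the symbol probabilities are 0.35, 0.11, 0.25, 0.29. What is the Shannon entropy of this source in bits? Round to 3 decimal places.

1.898 bits

H = −Σ pᵢ log₂ pᵢ.
−0.35·log₂(0.35) = 0.5301
−0.11·log₂(0.11) = 0.3503
−0.25·log₂(0.25) = 0.5000
−0.29·log₂(0.29) = 0.5179
Sum ≈ 1.8983 → 1.898 bits.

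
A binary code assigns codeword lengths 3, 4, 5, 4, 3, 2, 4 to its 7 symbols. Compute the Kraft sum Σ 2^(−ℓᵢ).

0.71875

With common denominator 2^5 = 32: Σ 2^(−ℓᵢ) = 4/32 + 2/32 + 1/32 + 2/32 + 4/32 + 8/32 + 2/32 = 23/32 = 0.71875.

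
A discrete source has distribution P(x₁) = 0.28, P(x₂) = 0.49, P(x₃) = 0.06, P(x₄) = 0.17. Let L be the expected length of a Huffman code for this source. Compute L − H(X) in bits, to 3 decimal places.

Entropy H = −Σ p log₂ p ≈ 1.6966 bits.
Huffman merges: 3/50+17/100→23/100; 23/100+7/25→51/100; 49/100+51/100→1. L = 87/50 ≈ 1.7400.
L − H = 1.7400 − 1.6966 = 0.043 bits.

0.043 bits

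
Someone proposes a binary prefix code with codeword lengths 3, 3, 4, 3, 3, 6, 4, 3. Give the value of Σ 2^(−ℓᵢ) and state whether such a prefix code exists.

With common denominator 2^6 = 64: Σ 2^(−ℓᵢ) = 8/64 + 8/64 + 4/64 + 8/64 + 8/64 + 1/64 + 4/64 + 8/64 = 49/64 = 0.765625.
Kraft's inequality requires Σ ≤ 1; here Σ = 0.765625 ≤ 1, so such a prefix code exists.

0.765625; yes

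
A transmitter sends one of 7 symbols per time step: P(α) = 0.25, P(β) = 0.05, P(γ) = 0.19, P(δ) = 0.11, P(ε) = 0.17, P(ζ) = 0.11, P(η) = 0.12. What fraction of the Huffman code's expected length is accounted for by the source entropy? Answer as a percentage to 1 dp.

Entropy H = −Σ p log₂ p ≈ 2.6736 bits.
Huffman merges: 1/20+11/100→4/25; 11/100+3/25→23/100; 4/25+17/100→33/100; 19/100+23/100→21/50; 1/4+33/100→29/50; 21/50+29/50→1. L = 68/25 ≈ 2.7200.
Efficiency = H/L = 2.6736/2.7200 = 98.3%.

98.3%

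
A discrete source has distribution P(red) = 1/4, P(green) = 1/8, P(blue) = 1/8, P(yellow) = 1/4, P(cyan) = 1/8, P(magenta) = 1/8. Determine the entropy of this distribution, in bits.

Each probability is a power of 1/2, so log₂(1/p) is an integer.
H = Σ p·log₂(1/p) = 1/4·2 + 1/8·3 + 1/8·3 + 1/4·2 + 1/8·3 + 1/8·3 = 2.5 bits.

2.5 bits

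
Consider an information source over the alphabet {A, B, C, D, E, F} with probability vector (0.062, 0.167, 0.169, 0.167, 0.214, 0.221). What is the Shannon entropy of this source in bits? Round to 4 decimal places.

H = −Σ pᵢ log₂ pᵢ.
−0.062·log₂(0.062) = 0.2487
−0.167·log₂(0.167) = 0.4312
−0.169·log₂(0.169) = 0.4335
−0.167·log₂(0.167) = 0.4312
−0.214·log₂(0.214) = 0.4760
−0.221·log₂(0.221) = 0.4813
Sum ≈ 2.5019 → 2.5019 bits.

2.5019 bits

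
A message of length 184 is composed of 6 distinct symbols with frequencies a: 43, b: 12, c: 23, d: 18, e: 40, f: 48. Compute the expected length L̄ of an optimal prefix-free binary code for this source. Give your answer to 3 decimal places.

2.451 bits/symbol

Probabilities are the counts divided by 184.
Repeatedly combine the two least-probable nodes; the expected code length is the sum of the merged weights.
merge 3/46 + 9/92 → 15/92
merge 1/8 + 15/92 → 53/184
merge 5/23 + 43/184 → 83/184
merge 6/23 + 53/184 → 101/184
merge 83/184 + 101/184 → 1
L = 15/92 + 53/184 + 83/184 + 101/184 + 1 = 451/184 ≈ 2.451 bits/symbol.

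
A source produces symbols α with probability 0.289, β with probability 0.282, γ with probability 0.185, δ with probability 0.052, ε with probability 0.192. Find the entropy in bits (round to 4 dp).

H = −Σ pᵢ log₂ pᵢ.
−0.289·log₂(0.289) = 0.5176
−0.282·log₂(0.282) = 0.5150
−0.185·log₂(0.185) = 0.4504
−0.052·log₂(0.052) = 0.2218
−0.192·log₂(0.192) = 0.4571
Sum ≈ 2.1618 → 2.1618 bits.

2.1618 bits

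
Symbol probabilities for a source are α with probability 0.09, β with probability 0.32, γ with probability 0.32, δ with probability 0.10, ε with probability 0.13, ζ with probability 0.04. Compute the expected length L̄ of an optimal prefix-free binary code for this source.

2.36 bits/symbol

Repeatedly combine the two least-probable nodes; the expected code length is the sum of the merged weights.
merge 1/25 + 9/100 → 13/100
merge 1/10 + 13/100 → 23/100
merge 13/100 + 23/100 → 9/25
merge 8/25 + 8/25 → 16/25
merge 9/25 + 16/25 → 1
L = 13/100 + 23/100 + 9/25 + 16/25 + 1 = 59/25 = 2.36 bits/symbol.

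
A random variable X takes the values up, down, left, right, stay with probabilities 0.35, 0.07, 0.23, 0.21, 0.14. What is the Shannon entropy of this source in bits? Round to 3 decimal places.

2.156 bits

H = −Σ pᵢ log₂ pᵢ.
−0.35·log₂(0.35) = 0.5301
−0.07·log₂(0.07) = 0.2686
−0.23·log₂(0.23) = 0.4877
−0.21·log₂(0.21) = 0.4728
−0.14·log₂(0.14) = 0.3971
Sum ≈ 2.1563 → 2.156 bits.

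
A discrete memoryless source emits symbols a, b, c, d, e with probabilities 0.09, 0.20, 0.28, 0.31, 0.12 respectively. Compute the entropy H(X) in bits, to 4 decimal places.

2.1821 bits

H = −Σ pᵢ log₂ pᵢ.
−0.09·log₂(0.09) = 0.3127
−0.20·log₂(0.20) = 0.4644
−0.28·log₂(0.28) = 0.5142
−0.31·log₂(0.31) = 0.5238
−0.12·log₂(0.12) = 0.3671
Sum ≈ 2.1821 → 2.1821 bits.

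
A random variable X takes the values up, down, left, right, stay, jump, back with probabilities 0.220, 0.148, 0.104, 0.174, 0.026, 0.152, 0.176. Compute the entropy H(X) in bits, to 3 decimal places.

2.658 bits

H = −Σ pᵢ log₂ pᵢ.
−0.220·log₂(0.220) = 0.4806
−0.148·log₂(0.148) = 0.4079
−0.104·log₂(0.104) = 0.3396
−0.174·log₂(0.174) = 0.4390
−0.026·log₂(0.026) = 0.1369
−0.152·log₂(0.152) = 0.4131
−0.176·log₂(0.176) = 0.4411
Sum ≈ 2.6582 → 2.658 bits.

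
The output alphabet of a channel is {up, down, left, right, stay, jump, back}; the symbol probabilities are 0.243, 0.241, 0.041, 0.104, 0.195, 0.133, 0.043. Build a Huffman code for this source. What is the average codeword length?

Repeatedly combine the two least-probable nodes; the expected code length is the sum of the merged weights.
merge 41/1000 + 43/1000 → 21/250
merge 21/250 + 13/125 → 47/250
merge 133/1000 + 47/250 → 321/1000
merge 39/200 + 241/1000 → 109/250
merge 243/1000 + 321/1000 → 141/250
merge 109/250 + 141/250 → 1
L = 21/250 + 47/250 + 321/1000 + 109/250 + 141/250 + 1 = 2593/1000 = 2.593 bits/symbol.

2.593 bits/symbol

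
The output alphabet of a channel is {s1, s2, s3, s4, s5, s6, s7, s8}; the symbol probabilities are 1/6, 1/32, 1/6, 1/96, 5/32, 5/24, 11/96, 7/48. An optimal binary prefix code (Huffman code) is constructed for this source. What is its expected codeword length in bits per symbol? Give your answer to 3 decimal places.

Repeatedly combine the two least-probable nodes; the expected code length is the sum of the merged weights.
merge 1/96 + 1/32 → 1/24
merge 1/24 + 11/96 → 5/32
merge 7/48 + 5/32 → 29/96
merge 5/32 + 1/6 → 31/96
merge 1/6 + 5/24 → 3/8
merge 29/96 + 31/96 → 5/8
merge 3/8 + 5/8 → 1
L = 1/24 + 5/32 + 29/96 + 31/96 + 3/8 + 5/8 + 1 = 271/96 ≈ 2.823 bits/symbol.

2.823 bits/symbol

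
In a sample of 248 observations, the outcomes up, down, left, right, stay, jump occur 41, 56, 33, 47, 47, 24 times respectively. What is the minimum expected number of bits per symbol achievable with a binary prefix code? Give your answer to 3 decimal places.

2.585 bits/symbol

Probabilities are the counts divided by 248.
Repeatedly combine the two least-probable nodes; the expected code length is the sum of the merged weights.
merge 3/31 + 33/248 → 57/248
merge 41/248 + 47/248 → 11/31
merge 47/248 + 7/31 → 103/248
merge 57/248 + 11/31 → 145/248
merge 103/248 + 145/248 → 1
L = 57/248 + 11/31 + 103/248 + 145/248 + 1 = 641/248 ≈ 2.585 bits/symbol.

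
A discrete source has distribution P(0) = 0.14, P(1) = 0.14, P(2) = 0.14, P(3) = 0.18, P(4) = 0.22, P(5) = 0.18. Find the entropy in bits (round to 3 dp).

2.563 bits

H = −Σ pᵢ log₂ pᵢ.
−0.14·log₂(0.14) = 0.3971
−0.14·log₂(0.14) = 0.3971
−0.14·log₂(0.14) = 0.3971
−0.18·log₂(0.18) = 0.4453
−0.22·log₂(0.22) = 0.4806
−0.18·log₂(0.18) = 0.4453
Sum ≈ 2.5625 → 2.563 bits.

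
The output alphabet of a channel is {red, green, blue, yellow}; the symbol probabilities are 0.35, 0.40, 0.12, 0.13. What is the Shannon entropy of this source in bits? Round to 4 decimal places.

1.8086 bits

H = −Σ pᵢ log₂ pᵢ.
−0.35·log₂(0.35) = 0.5301
−0.40·log₂(0.40) = 0.5288
−0.12·log₂(0.12) = 0.3671
−0.13·log₂(0.13) = 0.3826
Sum ≈ 1.8086 → 1.8086 bits.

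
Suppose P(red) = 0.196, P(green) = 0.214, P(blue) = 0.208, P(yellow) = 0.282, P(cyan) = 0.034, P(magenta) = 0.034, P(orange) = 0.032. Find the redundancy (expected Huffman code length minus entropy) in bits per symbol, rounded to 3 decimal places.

Entropy H = −Σ p log₂ p ≈ 2.4136 bits.
Huffman merges: 4/125+17/500→33/500; 17/500+33/500→1/10; 1/10+49/250→37/125; 26/125+107/500→211/500; 141/500+37/125→289/500; 211/500+289/500→1. L = 1231/500 ≈ 2.4620.
L − H = 2.4620 − 2.4136 = 0.048 bits.

0.048 bits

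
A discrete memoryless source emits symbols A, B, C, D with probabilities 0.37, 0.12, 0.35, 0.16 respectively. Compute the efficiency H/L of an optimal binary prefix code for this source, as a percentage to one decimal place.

Entropy H = −Σ p log₂ p ≈ 1.8509 bits.
Huffman merges: 3/25+4/25→7/25; 7/25+7/20→63/100; 37/100+63/100→1. L = 191/100 ≈ 1.9100.
Efficiency = H/L = 1.8509/1.9100 = 96.9%.

96.9%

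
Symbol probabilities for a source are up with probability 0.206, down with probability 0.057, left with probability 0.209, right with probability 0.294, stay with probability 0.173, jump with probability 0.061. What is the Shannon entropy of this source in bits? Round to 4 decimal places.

2.3804 bits

H = −Σ pᵢ log₂ pᵢ.
−0.206·log₂(0.206) = 0.4695
−0.057·log₂(0.057) = 0.2356
−0.209·log₂(0.209) = 0.4720
−0.294·log₂(0.294) = 0.5192
−0.173·log₂(0.173) = 0.4379
−0.061·log₂(0.061) = 0.2461
Sum ≈ 2.3804 → 2.3804 bits.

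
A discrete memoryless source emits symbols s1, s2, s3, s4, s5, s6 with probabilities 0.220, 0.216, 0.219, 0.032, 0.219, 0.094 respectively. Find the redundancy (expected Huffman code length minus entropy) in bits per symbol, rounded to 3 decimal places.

0.071 bits

Entropy H = −Σ p log₂ p ≈ 2.3973 bits.
Huffman merges: 4/125+47/500→63/500; 63/500+27/125→171/500; 219/1000+219/1000→219/500; 11/50+171/500→281/500; 219/500+281/500→1. L = 617/250 ≈ 2.4680.
L − H = 2.4680 − 2.3973 = 0.071 bits.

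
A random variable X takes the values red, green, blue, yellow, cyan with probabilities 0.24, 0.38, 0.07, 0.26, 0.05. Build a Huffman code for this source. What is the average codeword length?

Repeatedly combine the two least-probable nodes; the expected code length is the sum of the merged weights.
merge 1/20 + 7/100 → 3/25
merge 3/25 + 6/25 → 9/25
merge 13/50 + 9/25 → 31/50
merge 19/50 + 31/50 → 1
L = 3/25 + 9/25 + 31/50 + 1 = 21/10 = 2.1 bits/symbol.

2.1 bits/symbol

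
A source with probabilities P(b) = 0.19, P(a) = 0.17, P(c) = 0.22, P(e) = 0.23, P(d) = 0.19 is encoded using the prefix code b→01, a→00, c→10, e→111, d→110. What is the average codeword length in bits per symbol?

2.42 bits/symbol

L̄ = Σ pᵢ·ℓᵢ = 0.19·2 + 0.17·2 + 0.22·2 + 0.23·3 + 0.19·3 = 2.42 bits/symbol.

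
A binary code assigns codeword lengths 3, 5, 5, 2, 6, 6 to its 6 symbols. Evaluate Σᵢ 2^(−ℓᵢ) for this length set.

With common denominator 2^6 = 64: Σ 2^(−ℓᵢ) = 8/64 + 2/64 + 2/64 + 16/64 + 1/64 + 1/64 = 30/64 = 0.46875.

0.46875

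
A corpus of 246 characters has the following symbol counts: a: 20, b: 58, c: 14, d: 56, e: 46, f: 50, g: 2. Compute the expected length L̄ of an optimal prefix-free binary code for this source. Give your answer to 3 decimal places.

2.545 bits/symbol

Probabilities are the counts divided by 246.
Repeatedly combine the two least-probable nodes; the expected code length is the sum of the merged weights.
merge 1/123 + 7/123 → 8/123
merge 8/123 + 10/123 → 6/41
merge 6/41 + 23/123 → 1/3
merge 25/123 + 28/123 → 53/123
merge 29/123 + 1/3 → 70/123
merge 53/123 + 70/123 → 1
L = 8/123 + 6/41 + 1/3 + 53/123 + 70/123 + 1 = 313/123 ≈ 2.545 bits/symbol.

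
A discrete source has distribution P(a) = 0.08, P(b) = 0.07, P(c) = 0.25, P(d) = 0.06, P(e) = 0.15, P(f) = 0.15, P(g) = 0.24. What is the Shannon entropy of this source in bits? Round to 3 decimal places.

H = −Σ pᵢ log₂ pᵢ.
−0.08·log₂(0.08) = 0.2915
−0.07·log₂(0.07) = 0.2686
−0.25·log₂(0.25) = 0.5000
−0.06·log₂(0.06) = 0.2435
−0.15·log₂(0.15) = 0.4105
−0.15·log₂(0.15) = 0.4105
−0.24·log₂(0.24) = 0.4941
Sum ≈ 2.6188 → 2.619 bits.

2.619 bits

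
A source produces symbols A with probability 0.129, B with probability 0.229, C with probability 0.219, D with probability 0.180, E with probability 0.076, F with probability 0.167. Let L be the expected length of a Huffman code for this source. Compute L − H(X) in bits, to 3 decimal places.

Entropy H = −Σ p log₂ p ≈ 2.5070 bits.
Huffman merges: 19/250+129/1000→41/200; 167/1000+9/50→347/1000; 41/200+219/1000→53/125; 229/1000+347/1000→72/125; 53/125+72/125→1. L = 319/125 ≈ 2.5520.
L − H = 2.5520 − 2.5070 = 0.045 bits.

0.045 bits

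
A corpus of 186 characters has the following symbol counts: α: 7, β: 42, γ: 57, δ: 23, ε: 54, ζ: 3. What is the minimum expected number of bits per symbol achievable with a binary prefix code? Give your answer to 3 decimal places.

2.231 bits/symbol

Probabilities are the counts divided by 186.
Repeatedly combine the two least-probable nodes; the expected code length is the sum of the merged weights.
merge 1/62 + 7/186 → 5/93
merge 5/93 + 23/186 → 11/62
merge 11/62 + 7/31 → 25/62
merge 9/31 + 19/62 → 37/62
merge 25/62 + 37/62 → 1
L = 5/93 + 11/62 + 25/62 + 37/62 + 1 = 415/186 ≈ 2.231 bits/symbol.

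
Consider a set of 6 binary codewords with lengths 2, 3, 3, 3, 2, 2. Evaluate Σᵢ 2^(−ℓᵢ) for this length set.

With common denominator 2^3 = 8: Σ 2^(−ℓᵢ) = 2/8 + 1/8 + 1/8 + 1/8 + 2/8 + 2/8 = 9/8 = 1.125.

1.125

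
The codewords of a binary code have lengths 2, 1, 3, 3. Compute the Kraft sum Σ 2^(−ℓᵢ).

With common denominator 2^3 = 8: Σ 2^(−ℓᵢ) = 2/8 + 4/8 + 1/8 + 1/8 = 8/8 = 1.

1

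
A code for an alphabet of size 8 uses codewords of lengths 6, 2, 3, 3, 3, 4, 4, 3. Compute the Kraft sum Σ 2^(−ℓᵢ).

0.890625

With common denominator 2^6 = 64: Σ 2^(−ℓᵢ) = 1/64 + 16/64 + 8/64 + 8/64 + 8/64 + 4/64 + 4/64 + 8/64 = 57/64 = 0.890625.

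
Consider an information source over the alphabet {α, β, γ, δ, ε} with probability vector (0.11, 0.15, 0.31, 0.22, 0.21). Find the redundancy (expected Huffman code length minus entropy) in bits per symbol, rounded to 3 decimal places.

Entropy H = −Σ p log₂ p ≈ 2.2380 bits.
Huffman merges: 11/100+3/20→13/50; 21/100+11/50→43/100; 13/50+31/100→57/100; 43/100+57/100→1. L = 113/50 ≈ 2.2600.
L − H = 2.2600 − 2.2380 = 0.022 bits.

0.022 bits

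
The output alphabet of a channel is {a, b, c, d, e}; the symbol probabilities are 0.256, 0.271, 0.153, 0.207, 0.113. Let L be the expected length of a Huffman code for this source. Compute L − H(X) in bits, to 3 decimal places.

Entropy H = −Σ p log₂ p ≈ 2.2539 bits.
Huffman merges: 113/1000+153/1000→133/500; 207/1000+32/125→463/1000; 133/500+271/1000→537/1000; 463/1000+537/1000→1. L = 1133/500 ≈ 2.2660.
L − H = 2.2660 − 2.2539 = 0.012 bits.

0.012 bits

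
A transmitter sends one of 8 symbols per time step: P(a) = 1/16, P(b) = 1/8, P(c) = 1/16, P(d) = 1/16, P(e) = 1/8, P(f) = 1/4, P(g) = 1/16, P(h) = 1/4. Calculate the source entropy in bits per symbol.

Each probability is a power of 1/2, so log₂(1/p) is an integer.
H = Σ p·log₂(1/p) = 1/16·4 + 1/8·3 + 1/16·4 + 1/16·4 + 1/8·3 + 1/4·2 + 1/16·4 + 1/4·2 = 2.75 bits.

2.75 bits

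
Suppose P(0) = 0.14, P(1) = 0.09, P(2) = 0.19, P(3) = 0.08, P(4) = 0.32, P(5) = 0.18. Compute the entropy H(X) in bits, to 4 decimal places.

2.4278 bits

H = −Σ pᵢ log₂ pᵢ.
−0.14·log₂(0.14) = 0.3971
−0.09·log₂(0.09) = 0.3127
−0.19·log₂(0.19) = 0.4552
−0.08·log₂(0.08) = 0.2915
−0.32·log₂(0.32) = 0.5260
−0.18·log₂(0.18) = 0.4453
Sum ≈ 2.4278 → 2.4278 bits.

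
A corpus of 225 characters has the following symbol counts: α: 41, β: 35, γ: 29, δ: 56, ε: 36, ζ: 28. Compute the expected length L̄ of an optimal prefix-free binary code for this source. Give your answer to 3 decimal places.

Probabilities are the counts divided by 225.
Repeatedly combine the two least-probable nodes; the expected code length is the sum of the merged weights.
merge 28/225 + 29/225 → 19/75
merge 7/45 + 4/25 → 71/225
merge 41/225 + 56/225 → 97/225
merge 19/75 + 71/225 → 128/225
merge 97/225 + 128/225 → 1
L = 19/75 + 71/225 + 97/225 + 128/225 + 1 = 578/225 ≈ 2.569 bits/symbol.

2.569 bits/symbol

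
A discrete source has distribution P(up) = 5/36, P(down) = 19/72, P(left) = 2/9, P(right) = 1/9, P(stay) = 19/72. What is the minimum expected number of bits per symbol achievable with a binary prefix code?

2.25 bits/symbol

Repeatedly combine the two least-probable nodes; the expected code length is the sum of the merged weights.
merge 1/9 + 5/36 → 1/4
merge 2/9 + 1/4 → 17/36
merge 19/72 + 19/72 → 19/36
merge 17/36 + 19/36 → 1
L = 1/4 + 17/36 + 19/36 + 1 = 9/4 = 2.25 bits/symbol.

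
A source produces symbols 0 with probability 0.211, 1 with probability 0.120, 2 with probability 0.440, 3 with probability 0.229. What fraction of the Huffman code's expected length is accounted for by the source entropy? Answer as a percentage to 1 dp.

Entropy H = −Σ p log₂ p ≈ 1.8488 bits.
Huffman merges: 3/25+211/1000→331/1000; 229/1000+331/1000→14/25; 11/25+14/25→1. L = 1891/1000 ≈ 1.8910.
Efficiency = H/L = 1.8488/1.8910 = 97.8%.

97.8%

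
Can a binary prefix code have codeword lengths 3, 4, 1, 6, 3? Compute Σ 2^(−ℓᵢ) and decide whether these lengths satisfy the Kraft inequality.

0.828125; yes

With common denominator 2^6 = 64: Σ 2^(−ℓᵢ) = 8/64 + 4/64 + 32/64 + 1/64 + 8/64 = 53/64 = 0.828125.
Kraft's inequality requires Σ ≤ 1; here Σ = 0.828125 ≤ 1, so such a prefix code exists.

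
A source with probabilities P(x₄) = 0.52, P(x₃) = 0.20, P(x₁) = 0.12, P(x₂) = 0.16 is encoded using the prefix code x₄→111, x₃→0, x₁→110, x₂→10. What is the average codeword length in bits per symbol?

L̄ = Σ pᵢ·ℓᵢ = 0.52·3 + 0.20·1 + 0.12·3 + 0.16·2 = 2.44 bits/symbol.

2.44 bits/symbol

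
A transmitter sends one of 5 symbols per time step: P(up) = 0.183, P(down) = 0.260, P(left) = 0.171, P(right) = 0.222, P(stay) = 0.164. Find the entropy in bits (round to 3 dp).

2.299 bits

H = −Σ pᵢ log₂ pᵢ.
−0.183·log₂(0.183) = 0.4484
−0.260·log₂(0.260) = 0.5053
−0.171·log₂(0.171) = 0.4357
−0.222·log₂(0.222) = 0.4820
−0.164·log₂(0.164) = 0.4278
Sum ≈ 2.2991 → 2.299 bits.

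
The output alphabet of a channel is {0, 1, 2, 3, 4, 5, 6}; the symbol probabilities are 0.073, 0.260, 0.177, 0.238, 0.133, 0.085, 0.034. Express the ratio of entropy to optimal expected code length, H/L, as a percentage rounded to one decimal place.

98.6%

Entropy H = −Σ p log₂ p ≈ 2.5713 bits.
Huffman merges: 17/500+73/1000→107/1000; 17/200+107/1000→24/125; 133/1000+177/1000→31/100; 24/125+119/500→43/100; 13/50+31/100→57/100; 43/100+57/100→1. L = 2609/1000 ≈ 2.6090.
Efficiency = H/L = 2.5713/2.6090 = 98.6%.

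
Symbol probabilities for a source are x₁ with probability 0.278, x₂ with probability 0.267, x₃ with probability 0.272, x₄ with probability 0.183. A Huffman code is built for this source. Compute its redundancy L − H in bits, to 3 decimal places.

0.019 bits

Entropy H = −Σ p log₂ p ≈ 1.9813 bits.
Huffman merges: 183/1000+267/1000→9/20; 34/125+139/500→11/20; 9/20+11/20→1. L = 2 ≈ 2.0000.
L − H = 2.0000 − 1.9813 = 0.019 bits.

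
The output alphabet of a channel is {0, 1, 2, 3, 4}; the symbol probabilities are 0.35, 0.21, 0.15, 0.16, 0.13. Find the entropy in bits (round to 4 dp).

2.2191 bits

H = −Σ pᵢ log₂ pᵢ.
−0.35·log₂(0.35) = 0.5301
−0.21·log₂(0.21) = 0.4728
−0.15·log₂(0.15) = 0.4105
−0.16·log₂(0.16) = 0.4230
−0.13·log₂(0.13) = 0.3826
Sum ≈ 2.2191 → 2.2191 bits.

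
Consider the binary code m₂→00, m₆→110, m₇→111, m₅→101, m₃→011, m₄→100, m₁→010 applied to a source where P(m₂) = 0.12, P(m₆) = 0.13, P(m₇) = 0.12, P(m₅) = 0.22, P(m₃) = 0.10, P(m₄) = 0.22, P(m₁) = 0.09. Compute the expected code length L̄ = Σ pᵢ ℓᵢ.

2.88 bits/symbol

L̄ = Σ pᵢ·ℓᵢ = 0.12·2 + 0.13·3 + 0.12·3 + 0.22·3 + 0.10·3 + 0.22·3 + 0.09·3 = 2.88 bits/symbol.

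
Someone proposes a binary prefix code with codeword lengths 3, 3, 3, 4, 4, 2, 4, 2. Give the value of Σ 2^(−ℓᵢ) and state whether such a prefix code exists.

With common denominator 2^4 = 16: Σ 2^(−ℓᵢ) = 2/16 + 2/16 + 2/16 + 1/16 + 1/16 + 4/16 + 1/16 + 4/16 = 17/16 = 1.0625.
Kraft's inequality requires Σ ≤ 1; here Σ = 1.0625 > 1, so no such prefix code exists.

1.0625; no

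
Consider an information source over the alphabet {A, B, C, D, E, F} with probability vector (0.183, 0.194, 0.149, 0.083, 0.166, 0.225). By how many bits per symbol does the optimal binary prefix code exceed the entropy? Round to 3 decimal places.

0.052 bits

Entropy H = −Σ p log₂ p ≈ 2.5289 bits.
Huffman merges: 83/1000+149/1000→29/125; 83/500+183/1000→349/1000; 97/500+9/40→419/1000; 29/125+349/1000→581/1000; 419/1000+581/1000→1. L = 2581/1000 ≈ 2.5810.
L − H = 2.5810 − 2.5289 = 0.052 bits.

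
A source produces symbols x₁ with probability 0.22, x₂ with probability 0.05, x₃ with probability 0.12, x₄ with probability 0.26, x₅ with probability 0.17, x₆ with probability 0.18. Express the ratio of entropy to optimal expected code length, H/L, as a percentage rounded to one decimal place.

97.6%

Entropy H = −Σ p log₂ p ≈ 2.4489 bits.
Huffman merges: 1/20+3/25→17/100; 17/100+17/100→17/50; 9/50+11/50→2/5; 13/50+17/50→3/5; 2/5+3/5→1. L = 251/100 ≈ 2.5100.
Efficiency = H/L = 2.4489/2.5100 = 97.6%.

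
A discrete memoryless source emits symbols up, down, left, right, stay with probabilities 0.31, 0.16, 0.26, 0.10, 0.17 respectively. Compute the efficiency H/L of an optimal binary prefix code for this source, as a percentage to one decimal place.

Entropy H = −Σ p log₂ p ≈ 2.2189 bits.
Huffman merges: 1/10+4/25→13/50; 17/100+13/50→43/100; 13/50+31/100→57/100; 43/100+57/100→1. L = 113/50 ≈ 2.2600.
Efficiency = H/L = 2.2189/2.2600 = 98.2%.

98.2%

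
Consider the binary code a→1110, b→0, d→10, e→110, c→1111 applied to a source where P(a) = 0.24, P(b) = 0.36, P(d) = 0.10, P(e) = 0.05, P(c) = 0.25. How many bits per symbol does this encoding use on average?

L̄ = Σ pᵢ·ℓᵢ = 0.24·4 + 0.36·1 + 0.10·2 + 0.05·3 + 0.25·4 = 2.67 bits/symbol.

2.67 bits/symbol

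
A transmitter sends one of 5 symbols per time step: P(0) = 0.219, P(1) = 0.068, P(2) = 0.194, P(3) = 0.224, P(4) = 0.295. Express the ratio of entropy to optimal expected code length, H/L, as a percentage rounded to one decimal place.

Entropy H = −Σ p log₂ p ≈ 2.2056 bits.
Huffman merges: 17/250+97/500→131/500; 219/1000+28/125→443/1000; 131/500+59/200→557/1000; 443/1000+557/1000→1. L = 1131/500 ≈ 2.2620.
Efficiency = H/L = 2.2056/2.2620 = 97.5%.

97.5%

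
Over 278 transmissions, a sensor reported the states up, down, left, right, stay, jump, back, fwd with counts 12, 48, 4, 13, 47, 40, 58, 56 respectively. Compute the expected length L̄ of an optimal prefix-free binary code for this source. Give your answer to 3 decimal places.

2.752 bits/symbol

Probabilities are the counts divided by 278.
Repeatedly combine the two least-probable nodes; the expected code length is the sum of the merged weights.
merge 2/139 + 6/139 → 8/139
merge 13/278 + 8/139 → 29/278
merge 29/278 + 20/139 → 69/278
merge 47/278 + 24/139 → 95/278
merge 28/139 + 29/139 → 57/139
merge 69/278 + 95/278 → 82/139
merge 57/139 + 82/139 → 1
L = 8/139 + 29/278 + 69/278 + 95/278 + 57/139 + 82/139 + 1 = 765/278 ≈ 2.752 bits/symbol.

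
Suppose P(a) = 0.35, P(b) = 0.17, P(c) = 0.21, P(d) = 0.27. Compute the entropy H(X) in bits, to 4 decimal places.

1.9475 bits

H = −Σ pᵢ log₂ pᵢ.
−0.35·log₂(0.35) = 0.5301
−0.17·log₂(0.17) = 0.4346
−0.21·log₂(0.21) = 0.4728
−0.27·log₂(0.27) = 0.5100
Sum ≈ 1.9475 → 1.9475 bits.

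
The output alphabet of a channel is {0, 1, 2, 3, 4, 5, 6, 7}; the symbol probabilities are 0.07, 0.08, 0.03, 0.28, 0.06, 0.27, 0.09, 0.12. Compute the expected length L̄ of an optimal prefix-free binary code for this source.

Repeatedly combine the two least-probable nodes; the expected code length is the sum of the merged weights.
merge 3/100 + 3/50 → 9/100
merge 7/100 + 2/25 → 3/20
merge 9/100 + 9/100 → 9/50
merge 3/25 + 3/20 → 27/100
merge 9/50 + 27/100 → 9/20
merge 27/100 + 7/25 → 11/20
merge 9/20 + 11/20 → 1
L = 9/100 + 3/20 + 9/50 + 27/100 + 9/20 + 11/20 + 1 = 269/100 = 2.69 bits/symbol.

2.69 bits/symbol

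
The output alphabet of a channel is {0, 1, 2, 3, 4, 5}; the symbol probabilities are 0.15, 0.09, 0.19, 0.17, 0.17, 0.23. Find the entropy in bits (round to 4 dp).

H = −Σ pᵢ log₂ pᵢ.
−0.15·log₂(0.15) = 0.4105
−0.09·log₂(0.09) = 0.3127
−0.19·log₂(0.19) = 0.4552
−0.17·log₂(0.17) = 0.4346
−0.17·log₂(0.17) = 0.4346
−0.23·log₂(0.23) = 0.4877
Sum ≈ 2.5353 → 2.5353 bits.

2.5353 bits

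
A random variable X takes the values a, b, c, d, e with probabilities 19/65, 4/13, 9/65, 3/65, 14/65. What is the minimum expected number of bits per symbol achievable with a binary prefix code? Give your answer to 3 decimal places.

2.185 bits/symbol

Repeatedly combine the two least-probable nodes; the expected code length is the sum of the merged weights.
merge 3/65 + 9/65 → 12/65
merge 12/65 + 14/65 → 2/5
merge 19/65 + 4/13 → 3/5
merge 2/5 + 3/5 → 1
L = 12/65 + 2/5 + 3/5 + 1 = 142/65 ≈ 2.185 bits/symbol.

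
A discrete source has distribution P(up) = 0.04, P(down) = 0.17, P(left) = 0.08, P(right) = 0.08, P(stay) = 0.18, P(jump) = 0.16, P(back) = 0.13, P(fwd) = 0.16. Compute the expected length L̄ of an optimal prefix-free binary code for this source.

2.94 bits/symbol

Repeatedly combine the two least-probable nodes; the expected code length is the sum of the merged weights.
merge 1/25 + 2/25 → 3/25
merge 2/25 + 3/25 → 1/5
merge 13/100 + 4/25 → 29/100
merge 4/25 + 17/100 → 33/100
merge 9/50 + 1/5 → 19/50
merge 29/100 + 33/100 → 31/50
merge 19/50 + 31/50 → 1
L = 3/25 + 1/5 + 29/100 + 33/100 + 19/50 + 31/50 + 1 = 147/50 = 2.94 bits/symbol.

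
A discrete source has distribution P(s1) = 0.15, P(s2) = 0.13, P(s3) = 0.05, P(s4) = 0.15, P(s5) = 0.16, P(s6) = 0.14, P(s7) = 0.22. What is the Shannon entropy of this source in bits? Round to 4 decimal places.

H = −Σ pᵢ log₂ pᵢ.
−0.15·log₂(0.15) = 0.4105
−0.13·log₂(0.13) = 0.3826
−0.05·log₂(0.05) = 0.2161
−0.15·log₂(0.15) = 0.4105
−0.16·log₂(0.16) = 0.4230
−0.14·log₂(0.14) = 0.3971
−0.22·log₂(0.22) = 0.4806
Sum ≈ 2.7205 → 2.7205 bits.

2.7205 bits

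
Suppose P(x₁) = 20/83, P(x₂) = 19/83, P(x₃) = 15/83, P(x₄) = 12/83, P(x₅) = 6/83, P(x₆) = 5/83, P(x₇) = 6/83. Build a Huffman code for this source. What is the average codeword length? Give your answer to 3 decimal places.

2.663 bits/symbol

Repeatedly combine the two least-probable nodes; the expected code length is the sum of the merged weights.
merge 5/83 + 6/83 → 11/83
merge 6/83 + 11/83 → 17/83
merge 12/83 + 15/83 → 27/83
merge 17/83 + 19/83 → 36/83
merge 20/83 + 27/83 → 47/83
merge 36/83 + 47/83 → 1
L = 11/83 + 17/83 + 27/83 + 36/83 + 47/83 + 1 = 221/83 ≈ 2.663 bits/symbol.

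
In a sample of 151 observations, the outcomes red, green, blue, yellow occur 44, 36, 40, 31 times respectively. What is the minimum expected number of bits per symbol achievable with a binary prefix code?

Probabilities are the counts divided by 151.
Repeatedly combine the two least-probable nodes; the expected code length is the sum of the merged weights.
merge 31/151 + 36/151 → 67/151
merge 40/151 + 44/151 → 84/151
merge 67/151 + 84/151 → 1
L = 67/151 + 84/151 + 1 = 2 bits/symbol.

2 bits/symbol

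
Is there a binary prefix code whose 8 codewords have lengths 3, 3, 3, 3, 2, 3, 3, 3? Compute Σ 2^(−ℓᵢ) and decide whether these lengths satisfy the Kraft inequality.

1.125; no

With common denominator 2^3 = 8: Σ 2^(−ℓᵢ) = 1/8 + 1/8 + 1/8 + 1/8 + 2/8 + 1/8 + 1/8 + 1/8 = 9/8 = 1.125.
Kraft's inequality requires Σ ≤ 1; here Σ = 1.125 > 1, so no such prefix code exists.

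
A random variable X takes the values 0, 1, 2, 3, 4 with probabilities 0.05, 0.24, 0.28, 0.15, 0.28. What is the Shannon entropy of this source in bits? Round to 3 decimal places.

2.149 bits

H = −Σ pᵢ log₂ pᵢ.
−0.05·log₂(0.05) = 0.2161
−0.24·log₂(0.24) = 0.4941
−0.28·log₂(0.28) = 0.5142
−0.15·log₂(0.15) = 0.4105
−0.28·log₂(0.28) = 0.5142
Sum ≈ 2.1492 → 2.149 bits.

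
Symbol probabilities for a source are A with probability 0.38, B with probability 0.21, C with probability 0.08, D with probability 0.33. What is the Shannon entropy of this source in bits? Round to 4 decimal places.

H = −Σ pᵢ log₂ pᵢ.
−0.38·log₂(0.38) = 0.5305
−0.21·log₂(0.21) = 0.4728
−0.08·log₂(0.08) = 0.2915
−0.33·log₂(0.33) = 0.5278
Sum ≈ 1.8226 → 1.8226 bits.

1.8226 bits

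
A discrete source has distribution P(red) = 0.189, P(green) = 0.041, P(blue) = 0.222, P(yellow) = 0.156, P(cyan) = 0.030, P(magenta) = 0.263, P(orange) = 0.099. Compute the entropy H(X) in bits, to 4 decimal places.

H = −Σ pᵢ log₂ pᵢ.
−0.189·log₂(0.189) = 0.4543
−0.041·log₂(0.041) = 0.1889
−0.222·log₂(0.222) = 0.4820
−0.156·log₂(0.156) = 0.4181
−0.030·log₂(0.030) = 0.1518
−0.263·log₂(0.263) = 0.5068
−0.099·log₂(0.099) = 0.3303
Sum ≈ 2.5322 → 2.5322 bits.

2.5322 bits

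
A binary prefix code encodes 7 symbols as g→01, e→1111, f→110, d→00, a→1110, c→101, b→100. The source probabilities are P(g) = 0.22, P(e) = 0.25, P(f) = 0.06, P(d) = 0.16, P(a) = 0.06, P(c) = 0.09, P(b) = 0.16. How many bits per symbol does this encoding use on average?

2.93 bits/symbol

L̄ = Σ pᵢ·ℓᵢ = 0.22·2 + 0.25·4 + 0.06·3 + 0.16·2 + 0.06·4 + 0.09·3 + 0.16·3 = 2.93 bits/symbol.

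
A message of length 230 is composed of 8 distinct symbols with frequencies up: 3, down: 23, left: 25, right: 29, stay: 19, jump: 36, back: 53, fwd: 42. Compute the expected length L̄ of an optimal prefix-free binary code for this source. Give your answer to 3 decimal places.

Probabilities are the counts divided by 230.
Repeatedly combine the two least-probable nodes; the expected code length is the sum of the merged weights.
merge 3/230 + 19/230 → 11/115
merge 11/115 + 1/10 → 9/46
merge 5/46 + 29/230 → 27/115
merge 18/115 + 21/115 → 39/115
merge 9/46 + 53/230 → 49/115
merge 27/115 + 39/115 → 66/115
merge 49/115 + 66/115 → 1
L = 11/115 + 9/46 + 27/115 + 39/115 + 49/115 + 66/115 + 1 = 659/230 ≈ 2.865 bits/symbol.

2.865 bits/symbol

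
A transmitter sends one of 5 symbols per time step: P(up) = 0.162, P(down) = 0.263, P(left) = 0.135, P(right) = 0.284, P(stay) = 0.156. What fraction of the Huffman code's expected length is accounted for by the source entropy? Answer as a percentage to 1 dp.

98.5%

Entropy H = −Σ p log₂ p ≈ 2.2561 bits.
Huffman merges: 27/200+39/250→291/1000; 81/500+263/1000→17/40; 71/250+291/1000→23/40; 17/40+23/40→1. L = 2291/1000 ≈ 2.2910.
Efficiency = H/L = 2.2561/2.2910 = 98.5%.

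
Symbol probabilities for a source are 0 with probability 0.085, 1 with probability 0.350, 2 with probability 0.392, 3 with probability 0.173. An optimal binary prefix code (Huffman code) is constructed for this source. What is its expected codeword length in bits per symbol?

Repeatedly combine the two least-probable nodes; the expected code length is the sum of the merged weights.
merge 17/200 + 173/1000 → 129/500
merge 129/500 + 7/20 → 76/125
merge 49/125 + 76/125 → 1
L = 129/500 + 76/125 + 1 = 933/500 = 1.866 bits/symbol.

1.866 bits/symbol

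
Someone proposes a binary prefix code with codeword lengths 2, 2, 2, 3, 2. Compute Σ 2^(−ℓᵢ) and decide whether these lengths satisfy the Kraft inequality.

With common denominator 2^3 = 8: Σ 2^(−ℓᵢ) = 2/8 + 2/8 + 2/8 + 1/8 + 2/8 = 9/8 = 1.125.
Kraft's inequality requires Σ ≤ 1; here Σ = 1.125 > 1, so no such prefix code exists.

1.125; no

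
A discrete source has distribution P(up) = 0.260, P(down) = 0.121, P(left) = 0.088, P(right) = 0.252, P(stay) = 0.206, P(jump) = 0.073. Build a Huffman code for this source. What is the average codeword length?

Repeatedly combine the two least-probable nodes; the expected code length is the sum of the merged weights.
merge 73/1000 + 11/125 → 161/1000
merge 121/1000 + 161/1000 → 141/500
merge 103/500 + 63/250 → 229/500
merge 13/50 + 141/500 → 271/500
merge 229/500 + 271/500 → 1
L = 161/1000 + 141/500 + 229/500 + 271/500 + 1 = 2443/1000 = 2.443 bits/symbol.

2.443 bits/symbol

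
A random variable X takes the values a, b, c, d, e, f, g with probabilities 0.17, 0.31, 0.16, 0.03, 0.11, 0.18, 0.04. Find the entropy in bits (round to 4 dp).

H = −Σ pᵢ log₂ pᵢ.
−0.17·log₂(0.17) = 0.4346
−0.31·log₂(0.31) = 0.5238
−0.16·log₂(0.16) = 0.4230
−0.03·log₂(0.03) = 0.1518
−0.11·log₂(0.11) = 0.3503
−0.18·log₂(0.18) = 0.4453
−0.04·log₂(0.04) = 0.1858
Sum ≈ 2.5145 → 2.5145 bits.

2.5145 bits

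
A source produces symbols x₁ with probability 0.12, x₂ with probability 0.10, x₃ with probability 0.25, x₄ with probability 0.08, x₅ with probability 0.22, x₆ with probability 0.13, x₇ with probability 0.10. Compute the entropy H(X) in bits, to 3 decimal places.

2.686 bits

H = −Σ pᵢ log₂ pᵢ.
−0.12·log₂(0.12) = 0.3671
−0.10·log₂(0.10) = 0.3322
−0.25·log₂(0.25) = 0.5000
−0.08·log₂(0.08) = 0.2915
−0.22·log₂(0.22) = 0.4806
−0.13·log₂(0.13) = 0.3826
−0.10·log₂(0.10) = 0.3322
Sum ≈ 2.6862 → 2.686 bits.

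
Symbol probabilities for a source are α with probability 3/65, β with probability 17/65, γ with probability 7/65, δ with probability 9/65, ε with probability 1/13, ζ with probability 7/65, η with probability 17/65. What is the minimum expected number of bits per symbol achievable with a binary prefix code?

2.6 bits/symbol

Repeatedly combine the two least-probable nodes; the expected code length is the sum of the merged weights.
merge 3/65 + 1/13 → 8/65
merge 7/65 + 7/65 → 14/65
merge 8/65 + 9/65 → 17/65
merge 14/65 + 17/65 → 31/65
merge 17/65 + 17/65 → 34/65
merge 31/65 + 34/65 → 1
L = 8/65 + 14/65 + 17/65 + 31/65 + 34/65 + 1 = 13/5 = 2.6 bits/symbol.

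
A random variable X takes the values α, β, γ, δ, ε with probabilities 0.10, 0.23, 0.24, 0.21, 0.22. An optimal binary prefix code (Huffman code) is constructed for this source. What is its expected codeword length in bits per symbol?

2.31 bits/symbol

Repeatedly combine the two least-probable nodes; the expected code length is the sum of the merged weights.
merge 1/10 + 21/100 → 31/100
merge 11/50 + 23/100 → 9/20
merge 6/25 + 31/100 → 11/20
merge 9/20 + 11/20 → 1
L = 31/100 + 9/20 + 11/20 + 1 = 231/100 = 2.31 bits/symbol.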